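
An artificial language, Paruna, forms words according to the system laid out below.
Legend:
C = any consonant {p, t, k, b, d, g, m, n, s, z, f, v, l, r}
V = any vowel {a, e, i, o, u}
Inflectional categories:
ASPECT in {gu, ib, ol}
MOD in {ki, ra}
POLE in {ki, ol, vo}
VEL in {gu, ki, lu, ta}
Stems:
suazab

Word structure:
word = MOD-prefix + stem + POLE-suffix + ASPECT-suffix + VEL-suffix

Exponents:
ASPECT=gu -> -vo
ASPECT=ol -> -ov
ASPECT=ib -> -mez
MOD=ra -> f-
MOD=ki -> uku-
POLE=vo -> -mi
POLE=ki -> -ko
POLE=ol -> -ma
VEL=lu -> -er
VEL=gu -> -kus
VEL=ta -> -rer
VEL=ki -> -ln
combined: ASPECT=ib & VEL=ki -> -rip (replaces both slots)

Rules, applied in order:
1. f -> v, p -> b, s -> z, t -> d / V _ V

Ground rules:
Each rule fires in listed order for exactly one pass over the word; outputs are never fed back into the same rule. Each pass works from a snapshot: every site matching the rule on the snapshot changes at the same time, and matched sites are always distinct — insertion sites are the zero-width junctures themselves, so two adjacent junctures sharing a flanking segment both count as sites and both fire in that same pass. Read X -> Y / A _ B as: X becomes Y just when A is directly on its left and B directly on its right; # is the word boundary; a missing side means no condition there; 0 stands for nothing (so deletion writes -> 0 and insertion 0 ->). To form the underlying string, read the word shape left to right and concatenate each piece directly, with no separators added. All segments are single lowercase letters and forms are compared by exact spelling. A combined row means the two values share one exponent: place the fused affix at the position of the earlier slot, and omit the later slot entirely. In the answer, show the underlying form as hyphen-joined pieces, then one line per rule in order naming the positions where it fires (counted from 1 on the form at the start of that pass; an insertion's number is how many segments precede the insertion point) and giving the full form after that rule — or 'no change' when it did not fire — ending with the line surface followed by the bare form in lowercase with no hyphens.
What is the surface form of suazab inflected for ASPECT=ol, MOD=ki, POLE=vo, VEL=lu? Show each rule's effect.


underlying: uku-suazab-mi-ov-er
1. f -> v, p -> b, s -> z, t -> d / V _ V: fires at position(s) 4: ukuzuazabmiover
surface: ukuzuazabmiover


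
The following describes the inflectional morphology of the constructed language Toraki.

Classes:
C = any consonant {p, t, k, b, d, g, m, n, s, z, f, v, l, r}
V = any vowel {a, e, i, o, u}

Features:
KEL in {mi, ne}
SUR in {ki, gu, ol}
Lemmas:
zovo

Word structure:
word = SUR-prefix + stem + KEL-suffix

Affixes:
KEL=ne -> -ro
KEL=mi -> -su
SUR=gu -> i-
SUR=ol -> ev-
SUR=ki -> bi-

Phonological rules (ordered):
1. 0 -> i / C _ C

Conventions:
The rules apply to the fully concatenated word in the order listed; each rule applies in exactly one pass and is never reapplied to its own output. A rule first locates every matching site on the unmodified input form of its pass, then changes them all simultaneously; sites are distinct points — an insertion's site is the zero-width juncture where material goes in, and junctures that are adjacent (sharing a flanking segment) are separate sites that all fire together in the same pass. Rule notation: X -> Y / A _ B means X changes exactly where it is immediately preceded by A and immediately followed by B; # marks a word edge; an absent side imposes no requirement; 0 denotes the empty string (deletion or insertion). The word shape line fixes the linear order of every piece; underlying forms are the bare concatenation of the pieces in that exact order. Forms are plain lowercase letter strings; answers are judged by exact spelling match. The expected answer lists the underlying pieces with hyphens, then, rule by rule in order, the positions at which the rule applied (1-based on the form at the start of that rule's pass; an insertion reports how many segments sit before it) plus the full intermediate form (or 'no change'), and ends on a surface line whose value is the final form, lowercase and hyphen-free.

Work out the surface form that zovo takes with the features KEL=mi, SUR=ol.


underlying: ev-zovo-su
1. 0 -> i / C _ C: inserts after position(s) 2: evizovosu
surface: evizovosu


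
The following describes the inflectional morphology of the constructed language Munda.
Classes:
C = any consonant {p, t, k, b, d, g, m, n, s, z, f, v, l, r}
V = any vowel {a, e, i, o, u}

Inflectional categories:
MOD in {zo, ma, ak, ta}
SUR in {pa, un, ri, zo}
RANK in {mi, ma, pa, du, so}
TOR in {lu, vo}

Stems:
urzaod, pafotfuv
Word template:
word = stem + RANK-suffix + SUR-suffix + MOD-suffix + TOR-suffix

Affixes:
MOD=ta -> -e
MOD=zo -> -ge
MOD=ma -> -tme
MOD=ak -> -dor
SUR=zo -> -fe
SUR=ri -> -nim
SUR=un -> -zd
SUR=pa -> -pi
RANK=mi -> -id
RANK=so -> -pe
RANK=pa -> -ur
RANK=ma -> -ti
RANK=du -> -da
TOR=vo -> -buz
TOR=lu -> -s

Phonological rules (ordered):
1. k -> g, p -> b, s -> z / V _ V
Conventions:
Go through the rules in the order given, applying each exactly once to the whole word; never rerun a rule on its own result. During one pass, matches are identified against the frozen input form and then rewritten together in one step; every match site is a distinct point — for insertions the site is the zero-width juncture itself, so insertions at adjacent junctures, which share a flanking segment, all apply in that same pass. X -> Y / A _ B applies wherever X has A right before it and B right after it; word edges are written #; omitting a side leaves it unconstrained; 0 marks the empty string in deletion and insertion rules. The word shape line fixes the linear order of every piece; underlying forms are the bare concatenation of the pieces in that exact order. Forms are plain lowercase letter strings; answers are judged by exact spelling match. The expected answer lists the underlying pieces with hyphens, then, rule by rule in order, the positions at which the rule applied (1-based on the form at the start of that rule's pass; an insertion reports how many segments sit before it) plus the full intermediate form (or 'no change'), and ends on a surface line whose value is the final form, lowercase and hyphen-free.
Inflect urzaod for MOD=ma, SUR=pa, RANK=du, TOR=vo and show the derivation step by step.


underlying: urzaod-da-pi-tme-buz
1. k -> g, p -> b, s -> z / V _ V: fires at position(s) 9: urzaoddabitmebuz
surface: urzaoddabitmebuz


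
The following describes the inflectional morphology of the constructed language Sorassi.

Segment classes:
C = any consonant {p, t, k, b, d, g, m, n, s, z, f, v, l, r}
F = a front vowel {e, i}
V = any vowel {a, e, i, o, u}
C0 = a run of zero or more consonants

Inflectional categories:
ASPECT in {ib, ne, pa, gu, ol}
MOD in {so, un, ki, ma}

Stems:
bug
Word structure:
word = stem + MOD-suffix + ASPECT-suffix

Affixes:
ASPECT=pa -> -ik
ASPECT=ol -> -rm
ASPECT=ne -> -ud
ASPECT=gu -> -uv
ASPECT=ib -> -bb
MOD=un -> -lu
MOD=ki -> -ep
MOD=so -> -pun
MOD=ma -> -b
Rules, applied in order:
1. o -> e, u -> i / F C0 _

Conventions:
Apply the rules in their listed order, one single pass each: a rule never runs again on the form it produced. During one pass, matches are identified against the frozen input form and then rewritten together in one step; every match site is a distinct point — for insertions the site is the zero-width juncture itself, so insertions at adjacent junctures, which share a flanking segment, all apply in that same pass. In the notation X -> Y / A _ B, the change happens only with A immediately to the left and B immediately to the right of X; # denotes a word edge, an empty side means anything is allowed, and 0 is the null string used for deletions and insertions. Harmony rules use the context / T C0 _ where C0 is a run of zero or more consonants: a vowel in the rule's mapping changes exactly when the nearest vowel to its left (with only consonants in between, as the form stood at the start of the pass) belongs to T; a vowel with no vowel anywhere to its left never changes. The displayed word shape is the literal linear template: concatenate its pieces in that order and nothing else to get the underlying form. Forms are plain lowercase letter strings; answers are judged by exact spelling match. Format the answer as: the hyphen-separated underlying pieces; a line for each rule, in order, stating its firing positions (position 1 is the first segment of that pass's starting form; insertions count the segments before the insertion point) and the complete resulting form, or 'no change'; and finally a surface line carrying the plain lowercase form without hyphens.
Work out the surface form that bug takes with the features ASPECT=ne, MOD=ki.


underlying: bug-ep-ud
1. o -> e, u -> i / F C0 _: fires at position(s) 6: bugepid
surface: bugepid


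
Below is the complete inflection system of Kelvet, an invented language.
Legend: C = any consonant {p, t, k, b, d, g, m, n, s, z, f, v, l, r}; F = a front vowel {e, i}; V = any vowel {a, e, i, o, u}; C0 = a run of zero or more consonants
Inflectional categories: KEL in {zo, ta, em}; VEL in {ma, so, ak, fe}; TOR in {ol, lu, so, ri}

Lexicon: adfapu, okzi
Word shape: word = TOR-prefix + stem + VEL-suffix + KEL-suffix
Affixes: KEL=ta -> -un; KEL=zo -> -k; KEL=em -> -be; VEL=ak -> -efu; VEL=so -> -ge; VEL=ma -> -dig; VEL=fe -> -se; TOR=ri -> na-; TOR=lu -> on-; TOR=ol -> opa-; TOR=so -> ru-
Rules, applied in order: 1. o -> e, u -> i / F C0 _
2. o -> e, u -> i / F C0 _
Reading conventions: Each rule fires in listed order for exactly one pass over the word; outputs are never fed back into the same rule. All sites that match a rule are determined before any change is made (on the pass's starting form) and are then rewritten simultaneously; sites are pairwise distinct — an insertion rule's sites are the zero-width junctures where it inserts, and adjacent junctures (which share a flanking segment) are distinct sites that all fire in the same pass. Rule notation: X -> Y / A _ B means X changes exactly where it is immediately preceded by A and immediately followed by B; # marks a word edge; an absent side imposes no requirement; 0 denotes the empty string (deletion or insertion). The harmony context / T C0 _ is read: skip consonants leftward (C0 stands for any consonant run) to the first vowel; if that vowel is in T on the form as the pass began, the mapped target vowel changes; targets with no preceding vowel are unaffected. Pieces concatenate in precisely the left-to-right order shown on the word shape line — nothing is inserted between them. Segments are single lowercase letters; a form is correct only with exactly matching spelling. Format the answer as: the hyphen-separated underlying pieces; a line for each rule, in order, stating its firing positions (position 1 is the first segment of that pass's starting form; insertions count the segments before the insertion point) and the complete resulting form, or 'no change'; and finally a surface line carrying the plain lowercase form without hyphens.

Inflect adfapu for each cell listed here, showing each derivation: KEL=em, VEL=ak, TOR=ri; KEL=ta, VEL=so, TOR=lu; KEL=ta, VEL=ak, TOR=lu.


cell KEL=em, VEL=ak, TOR=ri:
underlying: na-adfapu-efu-be
1. o -> e, u -> i / F C0 _: fires at position(s) 11: naadfapuefibe
2. o -> e, u -> i / F C0 _: no change
surface: naadfapuefibe

cell KEL=ta, VEL=so, TOR=lu:
underlying: on-adfapu-ge-un
1. o -> e, u -> i / F C0 _: fires at position(s) 11: onadfapugein
2. o -> e, u -> i / F C0 _: no change
surface: onadfapugein

cell KEL=ta, VEL=ak, TOR=lu:
underlying: on-adfapu-efu-un
1. o -> e, u -> i / F C0 _: fires at position(s) 11: onadfapuefiun
2. o -> e, u -> i / F C0 _: fires at position(s) 12: onadfapuefiin
surface: onadfapuefiin


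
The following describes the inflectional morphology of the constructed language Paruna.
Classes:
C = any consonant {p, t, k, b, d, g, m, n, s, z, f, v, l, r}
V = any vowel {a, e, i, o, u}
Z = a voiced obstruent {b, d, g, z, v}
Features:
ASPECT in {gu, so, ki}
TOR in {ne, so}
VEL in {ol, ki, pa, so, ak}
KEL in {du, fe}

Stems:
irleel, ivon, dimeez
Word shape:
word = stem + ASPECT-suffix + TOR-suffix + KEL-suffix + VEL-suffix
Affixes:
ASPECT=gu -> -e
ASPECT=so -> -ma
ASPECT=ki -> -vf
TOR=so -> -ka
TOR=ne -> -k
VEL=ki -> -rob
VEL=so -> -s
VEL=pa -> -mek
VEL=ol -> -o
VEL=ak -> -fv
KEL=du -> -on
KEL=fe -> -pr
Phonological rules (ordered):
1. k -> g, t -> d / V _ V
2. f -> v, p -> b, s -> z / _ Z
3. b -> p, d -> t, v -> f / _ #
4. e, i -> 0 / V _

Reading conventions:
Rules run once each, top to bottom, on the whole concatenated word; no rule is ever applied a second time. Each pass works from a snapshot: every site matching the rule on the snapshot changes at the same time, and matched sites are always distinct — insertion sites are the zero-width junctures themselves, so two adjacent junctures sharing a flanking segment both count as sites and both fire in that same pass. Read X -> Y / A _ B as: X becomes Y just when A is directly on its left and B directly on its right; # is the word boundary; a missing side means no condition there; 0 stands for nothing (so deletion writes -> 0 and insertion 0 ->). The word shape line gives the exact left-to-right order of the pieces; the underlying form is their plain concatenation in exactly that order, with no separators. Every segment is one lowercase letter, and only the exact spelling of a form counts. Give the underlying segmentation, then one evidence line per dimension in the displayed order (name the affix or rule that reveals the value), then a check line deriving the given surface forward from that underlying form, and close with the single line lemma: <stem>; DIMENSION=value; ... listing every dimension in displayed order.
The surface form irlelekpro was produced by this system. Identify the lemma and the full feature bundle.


underlying: irleel-e-k-pr-o
ASPECT=gu - signalled by the affix -e
TOR=ne - signalled by the affix -k
VEL=ol - signalled by the affix -o
KEL=fe - signalled by the affix -pr
check: irleelekpro -> irleelekpro -> irleelekpro -> irleelekpro -> irlelekpro
lemma: irleel; ASPECT=gu; TOR=ne; VEL=ol; KEL=fe


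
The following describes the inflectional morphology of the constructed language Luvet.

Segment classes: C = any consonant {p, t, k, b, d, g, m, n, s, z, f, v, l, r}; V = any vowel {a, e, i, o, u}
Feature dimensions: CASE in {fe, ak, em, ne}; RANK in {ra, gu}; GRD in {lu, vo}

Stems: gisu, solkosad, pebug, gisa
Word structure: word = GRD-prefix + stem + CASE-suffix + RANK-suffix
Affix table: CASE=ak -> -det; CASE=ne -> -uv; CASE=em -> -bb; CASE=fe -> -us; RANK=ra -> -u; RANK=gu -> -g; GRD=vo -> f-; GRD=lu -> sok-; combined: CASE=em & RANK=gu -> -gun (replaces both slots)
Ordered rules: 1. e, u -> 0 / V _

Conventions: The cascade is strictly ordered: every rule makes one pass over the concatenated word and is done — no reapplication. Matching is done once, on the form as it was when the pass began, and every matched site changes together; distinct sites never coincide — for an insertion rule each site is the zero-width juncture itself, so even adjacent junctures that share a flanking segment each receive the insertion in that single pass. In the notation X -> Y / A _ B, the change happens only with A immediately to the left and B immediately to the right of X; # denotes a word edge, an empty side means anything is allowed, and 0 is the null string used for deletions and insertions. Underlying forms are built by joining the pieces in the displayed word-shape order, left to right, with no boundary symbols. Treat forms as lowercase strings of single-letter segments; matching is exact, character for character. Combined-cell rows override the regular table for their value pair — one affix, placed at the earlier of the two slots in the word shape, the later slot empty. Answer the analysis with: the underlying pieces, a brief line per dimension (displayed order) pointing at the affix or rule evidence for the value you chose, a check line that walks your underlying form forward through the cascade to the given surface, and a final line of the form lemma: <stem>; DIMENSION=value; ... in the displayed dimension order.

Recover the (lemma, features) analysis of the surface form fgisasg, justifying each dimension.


underlying: f-gisa-us-g
CASE=fe - signalled by the affix -us
RANK=gu - signalled by the affix -g
GRD=vo - signalled by the affix f-
check: fgisausg -> fgisasg
lemma: gisa; CASE=fe; RANK=gu; GRD=vo


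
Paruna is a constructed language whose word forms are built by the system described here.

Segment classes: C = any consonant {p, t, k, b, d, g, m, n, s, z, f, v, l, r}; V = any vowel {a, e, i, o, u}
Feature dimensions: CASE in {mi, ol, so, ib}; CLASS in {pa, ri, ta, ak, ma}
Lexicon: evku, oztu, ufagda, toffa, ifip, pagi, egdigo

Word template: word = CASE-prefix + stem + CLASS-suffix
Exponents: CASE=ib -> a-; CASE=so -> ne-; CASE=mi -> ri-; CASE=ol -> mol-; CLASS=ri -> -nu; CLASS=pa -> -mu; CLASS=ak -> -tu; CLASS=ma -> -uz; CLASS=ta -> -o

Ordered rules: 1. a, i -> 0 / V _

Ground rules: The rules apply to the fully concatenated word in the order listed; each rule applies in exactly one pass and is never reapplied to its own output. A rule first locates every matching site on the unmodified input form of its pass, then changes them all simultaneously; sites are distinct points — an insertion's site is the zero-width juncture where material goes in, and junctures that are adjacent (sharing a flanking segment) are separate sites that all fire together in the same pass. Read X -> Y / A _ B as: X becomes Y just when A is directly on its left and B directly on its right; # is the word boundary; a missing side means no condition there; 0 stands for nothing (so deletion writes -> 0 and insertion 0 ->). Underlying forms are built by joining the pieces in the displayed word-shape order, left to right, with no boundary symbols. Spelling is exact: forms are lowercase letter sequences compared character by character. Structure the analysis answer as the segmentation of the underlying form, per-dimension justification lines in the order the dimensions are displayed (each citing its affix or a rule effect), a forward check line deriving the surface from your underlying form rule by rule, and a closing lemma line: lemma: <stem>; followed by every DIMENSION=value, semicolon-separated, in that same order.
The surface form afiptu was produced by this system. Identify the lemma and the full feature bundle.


underlying: a-ifip-tu
CASE=ib - signalled by the affix a-
CLASS=ak - signalled by the affix -tu
check: aifiptu -> afiptu
lemma: ifip; CASE=ib; CLASS=ak


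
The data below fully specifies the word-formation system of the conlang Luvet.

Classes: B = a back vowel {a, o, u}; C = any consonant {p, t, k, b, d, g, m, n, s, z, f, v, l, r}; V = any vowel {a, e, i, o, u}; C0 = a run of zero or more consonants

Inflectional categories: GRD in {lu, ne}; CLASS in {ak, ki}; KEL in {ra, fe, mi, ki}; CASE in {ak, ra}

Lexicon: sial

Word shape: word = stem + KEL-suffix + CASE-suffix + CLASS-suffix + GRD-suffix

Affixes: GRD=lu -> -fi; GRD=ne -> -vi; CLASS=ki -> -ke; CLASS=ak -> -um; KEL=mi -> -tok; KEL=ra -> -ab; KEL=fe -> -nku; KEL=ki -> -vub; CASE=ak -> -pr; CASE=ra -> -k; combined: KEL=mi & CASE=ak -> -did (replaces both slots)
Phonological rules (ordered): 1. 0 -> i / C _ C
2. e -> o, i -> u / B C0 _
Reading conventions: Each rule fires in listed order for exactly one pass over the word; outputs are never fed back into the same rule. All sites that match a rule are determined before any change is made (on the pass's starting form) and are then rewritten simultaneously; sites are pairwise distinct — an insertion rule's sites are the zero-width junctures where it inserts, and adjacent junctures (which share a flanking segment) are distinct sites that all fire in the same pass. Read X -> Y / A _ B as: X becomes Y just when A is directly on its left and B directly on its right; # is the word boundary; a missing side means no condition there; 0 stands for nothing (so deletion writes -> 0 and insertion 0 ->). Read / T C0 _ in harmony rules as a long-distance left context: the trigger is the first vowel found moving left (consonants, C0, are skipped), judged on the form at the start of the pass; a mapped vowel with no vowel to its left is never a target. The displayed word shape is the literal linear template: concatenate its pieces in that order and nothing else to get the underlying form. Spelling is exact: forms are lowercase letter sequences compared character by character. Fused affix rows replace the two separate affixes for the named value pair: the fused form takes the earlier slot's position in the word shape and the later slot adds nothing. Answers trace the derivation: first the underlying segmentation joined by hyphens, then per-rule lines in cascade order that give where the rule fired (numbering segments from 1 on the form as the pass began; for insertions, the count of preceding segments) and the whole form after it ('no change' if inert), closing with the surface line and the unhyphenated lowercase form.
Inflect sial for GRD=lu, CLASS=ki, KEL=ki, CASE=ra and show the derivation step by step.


underlying: sial-vub-k-ke-fi
1. 0 -> i / C _ C: inserts after position(s) 4, 7, 8: sialivubikikefi
2. e -> o, i -> u / B C0 _: fires at position(s) 5, 9: sialuvubukikefi
surface: sialuvubukikefi


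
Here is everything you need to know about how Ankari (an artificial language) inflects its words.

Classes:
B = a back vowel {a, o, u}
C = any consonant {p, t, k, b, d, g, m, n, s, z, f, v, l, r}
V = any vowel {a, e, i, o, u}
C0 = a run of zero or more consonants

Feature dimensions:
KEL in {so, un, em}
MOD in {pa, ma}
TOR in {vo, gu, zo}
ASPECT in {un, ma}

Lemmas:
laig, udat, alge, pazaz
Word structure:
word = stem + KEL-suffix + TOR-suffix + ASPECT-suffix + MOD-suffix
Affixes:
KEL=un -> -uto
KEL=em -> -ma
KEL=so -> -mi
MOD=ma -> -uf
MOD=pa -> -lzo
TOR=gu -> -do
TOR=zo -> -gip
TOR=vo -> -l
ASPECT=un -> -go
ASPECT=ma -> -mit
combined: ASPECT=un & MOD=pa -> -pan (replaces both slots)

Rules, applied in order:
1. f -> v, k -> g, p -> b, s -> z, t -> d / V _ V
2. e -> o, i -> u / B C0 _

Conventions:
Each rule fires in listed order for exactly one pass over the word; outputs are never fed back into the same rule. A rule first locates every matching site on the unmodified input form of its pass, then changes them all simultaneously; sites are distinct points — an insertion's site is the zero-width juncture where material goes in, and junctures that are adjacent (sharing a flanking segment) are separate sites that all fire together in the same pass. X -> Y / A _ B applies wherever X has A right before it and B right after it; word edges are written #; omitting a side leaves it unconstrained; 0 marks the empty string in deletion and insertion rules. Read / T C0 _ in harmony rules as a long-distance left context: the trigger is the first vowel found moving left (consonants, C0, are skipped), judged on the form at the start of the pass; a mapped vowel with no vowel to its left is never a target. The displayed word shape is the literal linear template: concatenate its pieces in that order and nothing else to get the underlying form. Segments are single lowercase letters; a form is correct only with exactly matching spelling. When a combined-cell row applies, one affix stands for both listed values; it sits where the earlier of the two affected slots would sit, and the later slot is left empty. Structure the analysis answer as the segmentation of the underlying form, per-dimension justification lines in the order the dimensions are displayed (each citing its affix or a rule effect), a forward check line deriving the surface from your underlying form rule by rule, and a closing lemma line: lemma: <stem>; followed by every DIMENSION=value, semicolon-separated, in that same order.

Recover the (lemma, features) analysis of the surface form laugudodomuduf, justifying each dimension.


underlying: laig-uto-do-mit-uf
KEL=un - signalled by the affix -uto
MOD=ma - signalled by the affix -uf
TOR=gu - signalled by the affix -do
ASPECT=ma - signalled by the affix -mit
check: laigutodomituf -> laigudodomiduf -> laugudodomuduf
lemma: laig; KEL=un; MOD=ma; TOR=gu; ASPECT=ma


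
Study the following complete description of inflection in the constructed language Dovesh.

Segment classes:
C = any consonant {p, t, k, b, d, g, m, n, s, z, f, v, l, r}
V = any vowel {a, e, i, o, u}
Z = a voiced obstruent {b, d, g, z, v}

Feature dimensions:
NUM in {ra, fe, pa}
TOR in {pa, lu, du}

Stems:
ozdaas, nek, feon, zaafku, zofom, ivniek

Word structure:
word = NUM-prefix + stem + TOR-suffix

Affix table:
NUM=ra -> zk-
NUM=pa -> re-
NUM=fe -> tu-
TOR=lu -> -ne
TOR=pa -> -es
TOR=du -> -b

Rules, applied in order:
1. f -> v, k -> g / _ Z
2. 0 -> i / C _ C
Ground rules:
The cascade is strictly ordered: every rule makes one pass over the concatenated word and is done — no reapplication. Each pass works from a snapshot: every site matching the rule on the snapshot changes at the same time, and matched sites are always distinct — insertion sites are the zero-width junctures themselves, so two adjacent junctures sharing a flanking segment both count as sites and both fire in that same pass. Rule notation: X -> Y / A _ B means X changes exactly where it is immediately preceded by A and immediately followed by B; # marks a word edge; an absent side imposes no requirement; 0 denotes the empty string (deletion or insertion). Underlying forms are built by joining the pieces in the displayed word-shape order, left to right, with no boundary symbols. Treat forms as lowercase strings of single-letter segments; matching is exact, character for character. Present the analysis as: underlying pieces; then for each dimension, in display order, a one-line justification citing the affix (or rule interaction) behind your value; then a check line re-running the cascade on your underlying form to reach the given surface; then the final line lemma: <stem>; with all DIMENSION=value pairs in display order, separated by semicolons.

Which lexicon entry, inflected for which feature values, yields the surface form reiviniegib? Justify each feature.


underlying: re-ivniek-b
NUM=pa - signalled by the affix re-
TOR=du - signalled by the affix -b
check: reivniekb -> reivniegb -> reiviniegib
lemma: ivniek; NUM=pa; TOR=du


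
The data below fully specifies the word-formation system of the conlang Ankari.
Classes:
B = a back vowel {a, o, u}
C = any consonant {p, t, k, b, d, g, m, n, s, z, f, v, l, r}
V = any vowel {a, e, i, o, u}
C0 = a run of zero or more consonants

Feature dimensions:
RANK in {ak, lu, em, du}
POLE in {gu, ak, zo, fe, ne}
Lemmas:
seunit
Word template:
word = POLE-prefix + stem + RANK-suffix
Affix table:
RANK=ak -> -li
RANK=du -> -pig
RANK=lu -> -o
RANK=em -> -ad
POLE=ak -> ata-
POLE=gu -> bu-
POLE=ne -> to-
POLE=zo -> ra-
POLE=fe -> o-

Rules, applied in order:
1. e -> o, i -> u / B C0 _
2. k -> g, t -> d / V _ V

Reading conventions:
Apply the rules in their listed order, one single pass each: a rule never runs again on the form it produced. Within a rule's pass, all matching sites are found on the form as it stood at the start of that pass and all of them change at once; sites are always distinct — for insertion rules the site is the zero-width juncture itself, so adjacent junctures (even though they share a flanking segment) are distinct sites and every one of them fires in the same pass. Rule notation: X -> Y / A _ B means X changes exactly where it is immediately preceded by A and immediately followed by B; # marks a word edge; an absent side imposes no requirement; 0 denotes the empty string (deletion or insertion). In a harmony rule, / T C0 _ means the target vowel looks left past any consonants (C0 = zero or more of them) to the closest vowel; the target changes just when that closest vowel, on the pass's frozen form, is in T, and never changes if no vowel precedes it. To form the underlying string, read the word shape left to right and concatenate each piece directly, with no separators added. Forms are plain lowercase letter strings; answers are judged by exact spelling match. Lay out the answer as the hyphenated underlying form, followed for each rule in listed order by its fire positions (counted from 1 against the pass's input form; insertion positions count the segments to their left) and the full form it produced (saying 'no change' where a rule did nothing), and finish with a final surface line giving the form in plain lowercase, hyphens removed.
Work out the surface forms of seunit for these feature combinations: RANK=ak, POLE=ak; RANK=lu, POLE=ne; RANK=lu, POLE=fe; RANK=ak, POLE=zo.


cell RANK=ak, POLE=ak:
underlying: ata-seunit-li
1. e -> o, i -> u / B C0 _: fires at position(s) 5, 8: atasounutli
2. k -> g, t -> d / V _ V: fires at position(s) 2: adasounutli
surface: adasounutli

cell RANK=lu, POLE=ne:
underlying: to-seunit-o
1. e -> o, i -> u / B C0 _: fires at position(s) 4, 7: tosounuto
2. k -> g, t -> d / V _ V: fires at position(s) 8: tosounudo
surface: tosounudo

cell RANK=lu, POLE=fe:
underlying: o-seunit-o
1. e -> o, i -> u / B C0 _: fires at position(s) 3, 6: osounuto
2. k -> g, t -> d / V _ V: fires at position(s) 7: osounudo
surface: osounudo

cell RANK=ak, POLE=zo:
underlying: ra-seunit-li
1. e -> o, i -> u / B C0 _: fires at position(s) 4, 7: rasounutli
2. k -> g, t -> d / V _ V: no change
surface: rasounutli


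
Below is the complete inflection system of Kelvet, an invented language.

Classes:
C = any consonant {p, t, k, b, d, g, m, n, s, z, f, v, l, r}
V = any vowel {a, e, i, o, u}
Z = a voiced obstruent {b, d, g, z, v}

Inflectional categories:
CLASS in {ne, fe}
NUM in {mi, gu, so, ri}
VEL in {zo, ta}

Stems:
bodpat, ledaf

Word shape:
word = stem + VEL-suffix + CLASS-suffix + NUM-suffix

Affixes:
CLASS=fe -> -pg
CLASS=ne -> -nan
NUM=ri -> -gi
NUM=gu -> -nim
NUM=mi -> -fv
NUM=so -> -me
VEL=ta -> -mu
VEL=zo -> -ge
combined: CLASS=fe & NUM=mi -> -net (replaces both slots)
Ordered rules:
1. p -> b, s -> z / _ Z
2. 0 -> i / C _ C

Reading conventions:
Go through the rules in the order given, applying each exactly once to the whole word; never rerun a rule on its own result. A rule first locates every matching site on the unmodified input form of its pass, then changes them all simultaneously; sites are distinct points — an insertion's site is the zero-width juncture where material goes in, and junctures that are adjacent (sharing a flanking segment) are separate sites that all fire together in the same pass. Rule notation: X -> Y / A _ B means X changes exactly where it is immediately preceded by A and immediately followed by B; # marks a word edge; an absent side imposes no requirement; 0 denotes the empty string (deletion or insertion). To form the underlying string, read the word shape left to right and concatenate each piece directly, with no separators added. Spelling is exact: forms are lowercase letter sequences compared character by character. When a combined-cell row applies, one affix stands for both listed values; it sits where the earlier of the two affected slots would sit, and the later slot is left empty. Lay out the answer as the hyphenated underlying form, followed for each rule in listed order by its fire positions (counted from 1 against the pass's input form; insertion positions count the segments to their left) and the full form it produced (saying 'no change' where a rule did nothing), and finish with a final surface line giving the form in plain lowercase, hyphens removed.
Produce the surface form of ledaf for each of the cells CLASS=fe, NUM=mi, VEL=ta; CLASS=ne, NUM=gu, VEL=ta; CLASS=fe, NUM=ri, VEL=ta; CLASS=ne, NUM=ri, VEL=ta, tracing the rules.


cell CLASS=fe, NUM=mi, VEL=ta:
underlying: ledaf-mu-net
1. p -> b, s -> z / _ Z: no change
2. 0 -> i / C _ C: inserts after position(s) 5: ledafimunet
surface: ledafimunet

cell CLASS=ne, NUM=gu, VEL=ta:
underlying: ledaf-mu-nan-nim
1. p -> b, s -> z / _ Z: no change
2. 0 -> i / C _ C: inserts after position(s) 5, 10: ledafimunaninim
surface: ledafimunaninim

cell CLASS=fe, NUM=ri, VEL=ta:
underlying: ledaf-mu-pg-gi
1. p -> b, s -> z / _ Z: fires at position(s) 8: ledafmubggi
2. 0 -> i / C _ C: inserts after position(s) 5, 8, 9: ledafimubigigi
surface: ledafimubigigi

cell CLASS=ne, NUM=ri, VEL=ta:
underlying: ledaf-mu-nan-gi
1. p -> b, s -> z / _ Z: no change
2. 0 -> i / C _ C: inserts after position(s) 5, 10: ledafimunanigi
surface: ledafimunanigi


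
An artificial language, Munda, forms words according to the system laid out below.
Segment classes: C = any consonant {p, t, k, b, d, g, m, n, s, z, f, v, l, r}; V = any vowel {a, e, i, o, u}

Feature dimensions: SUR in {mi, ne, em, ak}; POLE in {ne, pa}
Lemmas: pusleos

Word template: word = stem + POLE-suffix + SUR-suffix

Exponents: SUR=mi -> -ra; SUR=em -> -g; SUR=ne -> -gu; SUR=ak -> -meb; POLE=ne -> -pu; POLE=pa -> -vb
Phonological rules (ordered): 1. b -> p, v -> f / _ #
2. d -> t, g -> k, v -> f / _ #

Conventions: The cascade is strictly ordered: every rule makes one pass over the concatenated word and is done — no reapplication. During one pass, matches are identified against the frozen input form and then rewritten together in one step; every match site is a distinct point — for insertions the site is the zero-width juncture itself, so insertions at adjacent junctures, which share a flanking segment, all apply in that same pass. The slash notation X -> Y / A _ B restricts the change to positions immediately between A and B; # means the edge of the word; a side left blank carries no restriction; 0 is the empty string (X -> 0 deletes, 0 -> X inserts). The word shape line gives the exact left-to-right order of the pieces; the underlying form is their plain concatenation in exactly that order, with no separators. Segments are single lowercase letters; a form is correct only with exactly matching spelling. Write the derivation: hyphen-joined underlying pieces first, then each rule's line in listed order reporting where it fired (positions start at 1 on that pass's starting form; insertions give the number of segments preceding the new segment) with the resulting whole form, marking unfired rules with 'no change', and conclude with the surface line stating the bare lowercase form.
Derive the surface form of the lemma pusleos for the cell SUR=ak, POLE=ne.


underlying: pusleos-pu-meb
1. b -> p, v -> f / _ #: fires at position(s) 12: pusleospumep
2. d -> t, g -> k, v -> f / _ #: no change
surface: pusleospumep


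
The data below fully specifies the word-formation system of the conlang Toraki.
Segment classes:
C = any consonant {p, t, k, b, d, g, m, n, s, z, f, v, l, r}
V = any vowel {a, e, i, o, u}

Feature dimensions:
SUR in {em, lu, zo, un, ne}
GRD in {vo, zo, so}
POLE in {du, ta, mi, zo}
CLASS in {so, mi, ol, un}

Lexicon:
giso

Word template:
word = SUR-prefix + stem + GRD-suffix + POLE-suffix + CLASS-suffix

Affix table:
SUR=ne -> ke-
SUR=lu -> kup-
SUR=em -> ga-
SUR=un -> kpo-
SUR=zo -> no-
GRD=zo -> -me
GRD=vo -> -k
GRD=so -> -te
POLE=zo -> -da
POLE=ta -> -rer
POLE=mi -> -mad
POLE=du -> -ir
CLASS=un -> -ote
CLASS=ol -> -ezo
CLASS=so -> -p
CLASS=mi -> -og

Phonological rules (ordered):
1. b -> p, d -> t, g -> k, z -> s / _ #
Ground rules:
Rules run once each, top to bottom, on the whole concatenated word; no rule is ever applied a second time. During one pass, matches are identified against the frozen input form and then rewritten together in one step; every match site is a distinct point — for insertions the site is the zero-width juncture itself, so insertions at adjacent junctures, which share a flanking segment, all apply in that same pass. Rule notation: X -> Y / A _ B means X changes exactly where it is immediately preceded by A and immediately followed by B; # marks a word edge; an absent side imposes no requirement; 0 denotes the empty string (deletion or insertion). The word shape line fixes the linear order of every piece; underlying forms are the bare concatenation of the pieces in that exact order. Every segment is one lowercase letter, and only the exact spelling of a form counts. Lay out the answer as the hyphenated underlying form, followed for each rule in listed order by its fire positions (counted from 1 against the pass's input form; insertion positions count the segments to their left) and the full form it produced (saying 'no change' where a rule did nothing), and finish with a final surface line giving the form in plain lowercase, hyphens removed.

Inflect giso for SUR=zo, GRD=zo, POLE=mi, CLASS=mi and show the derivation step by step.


underlying: no-giso-me-mad-og
1. b -> p, d -> t, g -> k, z -> s / _ #: fires at position(s) 13: nogisomemadok
surface: nogisomemadok


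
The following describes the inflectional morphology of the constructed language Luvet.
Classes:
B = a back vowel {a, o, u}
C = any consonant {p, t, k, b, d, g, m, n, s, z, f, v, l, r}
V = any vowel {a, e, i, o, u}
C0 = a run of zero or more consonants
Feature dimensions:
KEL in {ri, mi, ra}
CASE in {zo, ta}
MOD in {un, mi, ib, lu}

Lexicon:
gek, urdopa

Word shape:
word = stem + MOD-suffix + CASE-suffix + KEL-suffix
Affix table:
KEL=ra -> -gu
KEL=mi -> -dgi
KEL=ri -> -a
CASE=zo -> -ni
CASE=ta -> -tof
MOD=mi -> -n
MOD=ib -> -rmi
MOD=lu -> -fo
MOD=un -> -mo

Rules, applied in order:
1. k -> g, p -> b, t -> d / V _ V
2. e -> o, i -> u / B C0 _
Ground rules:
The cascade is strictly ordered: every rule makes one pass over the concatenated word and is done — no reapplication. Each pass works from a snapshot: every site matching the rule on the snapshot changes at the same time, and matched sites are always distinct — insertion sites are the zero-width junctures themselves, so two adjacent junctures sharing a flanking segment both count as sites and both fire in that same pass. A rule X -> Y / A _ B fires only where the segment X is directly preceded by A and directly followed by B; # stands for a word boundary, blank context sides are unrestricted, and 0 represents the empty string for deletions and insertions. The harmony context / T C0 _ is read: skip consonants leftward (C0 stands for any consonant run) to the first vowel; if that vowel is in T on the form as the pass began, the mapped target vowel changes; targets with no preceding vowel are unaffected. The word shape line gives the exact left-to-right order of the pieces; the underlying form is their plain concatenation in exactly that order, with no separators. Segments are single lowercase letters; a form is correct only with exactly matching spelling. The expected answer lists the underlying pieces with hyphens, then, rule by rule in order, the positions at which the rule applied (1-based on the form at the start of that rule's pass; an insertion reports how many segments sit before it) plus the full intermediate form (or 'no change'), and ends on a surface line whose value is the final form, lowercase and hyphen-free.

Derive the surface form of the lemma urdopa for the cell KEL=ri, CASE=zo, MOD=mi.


underlying: urdopa-n-ni-a
1. k -> g, p -> b, t -> d / V _ V: fires at position(s) 5: urdobannia
2. e -> o, i -> u / B C0 _: fires at position(s) 9: urdobannua
surface: urdobannua


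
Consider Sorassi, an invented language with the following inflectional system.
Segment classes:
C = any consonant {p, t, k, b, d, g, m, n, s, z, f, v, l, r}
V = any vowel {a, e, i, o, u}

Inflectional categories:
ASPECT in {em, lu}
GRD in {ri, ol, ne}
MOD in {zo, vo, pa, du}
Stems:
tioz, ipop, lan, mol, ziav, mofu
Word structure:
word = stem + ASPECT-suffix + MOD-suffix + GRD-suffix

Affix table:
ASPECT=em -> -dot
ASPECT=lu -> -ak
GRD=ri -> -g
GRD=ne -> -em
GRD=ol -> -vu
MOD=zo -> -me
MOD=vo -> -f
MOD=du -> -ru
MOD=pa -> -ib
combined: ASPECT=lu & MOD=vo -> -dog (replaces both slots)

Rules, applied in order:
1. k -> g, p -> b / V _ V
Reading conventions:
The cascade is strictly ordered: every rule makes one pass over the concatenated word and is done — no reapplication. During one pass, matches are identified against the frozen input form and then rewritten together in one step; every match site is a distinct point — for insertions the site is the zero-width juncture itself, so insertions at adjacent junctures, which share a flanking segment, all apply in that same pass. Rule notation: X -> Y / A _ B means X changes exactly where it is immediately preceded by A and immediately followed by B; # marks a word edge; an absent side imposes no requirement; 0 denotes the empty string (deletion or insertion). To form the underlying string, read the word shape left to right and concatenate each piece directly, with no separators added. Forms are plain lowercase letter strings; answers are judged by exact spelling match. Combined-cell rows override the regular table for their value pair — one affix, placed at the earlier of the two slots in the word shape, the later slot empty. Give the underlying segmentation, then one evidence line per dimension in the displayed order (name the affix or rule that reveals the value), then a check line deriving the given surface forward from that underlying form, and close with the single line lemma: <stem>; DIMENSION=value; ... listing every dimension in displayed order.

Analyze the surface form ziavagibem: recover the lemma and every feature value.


underlying: ziav-ak-ib-em
ASPECT=lu - signalled by the affix -ak
GRD=ne - signalled by the affix -em
MOD=pa - signalled by the affix -ib
check: ziavakibem -> ziavagibem
lemma: ziav; ASPECT=lu; GRD=ne; MOD=pa
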